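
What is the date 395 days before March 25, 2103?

February 23, 2102

−25 → Feb 28, 2103 (end of Feb, 28 days; 370 left).
−28 → Jan 31, 2103 (end of Jan, 31 days; 342 left).
−31 → Dec 31, 2102 (end of Dec, 31 days; 311 left).
−31 → Nov 30, 2102 (end of Nov, 30 days; 280 left).
−30 → Oct 31, 2102 (end of Oct, 31 days; 250 left).
−31 → Sep 30, 2102 (end of Sep, 30 days; 219 left).
−30 → Aug 31, 2102 (end of Aug, 31 days; 189 left).
−31 → Jul 31, 2102 (end of Jul, 31 days; 158 left).
−31 → Jun 30, 2102 (end of Jun, 30 days; 127 left).
−30 → May 31, 2102 (end of May, 31 days; 97 left).
−31 → Apr 30, 2102 (end of Apr, 30 days; 66 left).
−30 → Mar 31, 2102 (end of Mar, 31 days; 36 left).
−31 → Feb 28, 2102 (end of Feb, 28 days; 5 left).
−5 → Feb 23, 2102.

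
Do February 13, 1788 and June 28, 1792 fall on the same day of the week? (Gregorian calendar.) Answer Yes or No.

No

From Feb 13, 1788 to Jun 28, 1792 is 1597 days.
1597 mod 7 = 1, so they are different weekdays.
(Feb 13, 1788 is a Wednesday; Jun 28, 1792 is a Thursday.)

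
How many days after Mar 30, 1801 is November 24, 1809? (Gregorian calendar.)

Mar 30, 1801 → Mar 30, 1802: 365 days.
Mar 30, 1802 → Mar 30, 1803: 365 days.
Mar 30, 1803 → Mar 30, 1804: 366 days (Feb 29, 1804 is in that span).
Mar 30, 1804 → Mar 30, 1805: 365 days.
Mar 30, 1805 → Mar 30, 1806: 365 days.
Mar 30, 1806 → Mar 30, 1807: 365 days.
Mar 30, 1807 → Mar 30, 1808: 366 days (Feb 29, 1808 is in that span).
Mar 30, 1808 → Mar 30, 1809: 365 days.
Mar 30, 1809 → Apr 30, 1809: 31 days (March has 31).
Apr 30, 1809 → May 30, 1809: 30 days (April has 30).
May 30, 1809 → Jun 30, 1809: 31 days (May has 31).
Jun 30, 1809 → Jul 30, 1809: 30 days (June has 30).
Jul 30, 1809 → Aug 30, 1809: 31 days (July has 31).
Aug 30, 1809 → Sep 30, 1809: 31 days (August has 31).
Sep 30, 1809 → Oct 30, 1809: 30 days (September has 30).
Oct 30, 1809 → Nov 24, 1809: 25 days.
Total: 3161 days.

3161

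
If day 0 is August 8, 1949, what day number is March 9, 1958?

3135

Aug 8, 1949 → Aug 8, 1950: 365 days.
Aug 8, 1950 → Aug 8, 1951: 365 days.
Aug 8, 1951 → Aug 8, 1952: 366 days (Feb 29, 1952 is in that span).
Aug 8, 1952 → Aug 8, 1953: 365 days.
Aug 8, 1953 → Aug 8, 1954: 365 days.
Aug 8, 1954 → Aug 8, 1955: 365 days.
Aug 8, 1955 → Aug 8, 1956: 366 days (Feb 29, 1956 is in that span).
Aug 8, 1956 → Aug 8, 1957: 365 days.
Aug 8, 1957 → Sep 8, 1957: 31 days (August has 31).
Sep 8, 1957 → Oct 8, 1957: 30 days (September has 30).
Oct 8, 1957 → Nov 8, 1957: 31 days (October has 31).
Nov 8, 1957 → Dec 8, 1957: 30 days (November has 30).
Dec 8, 1957 → Jan 8, 1958: 31 days (December has 31).
Jan 8, 1958 → Feb 8, 1958: 31 days (January has 31).
Feb 8, 1958 → Mar 8, 1958: 28 days (February has 28).
Mar 8, 1958 → Mar 9, 1958: 1 days.
Total: 3135 days.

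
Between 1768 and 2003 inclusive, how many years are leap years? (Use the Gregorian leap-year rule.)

57

Multiples of 4 in [1768,2003]: 59.
Of those, multiples of 100: 3 (not leap unless ÷400).
Multiples of 400: 1.
Leap years = 59 − 3 + 1 = 57.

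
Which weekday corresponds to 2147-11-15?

Wednesday

Doomsday rule: the anchor day for the 2100s is Sunday. For year 47: 47÷12 = 3 r 11, and 11÷4 = 2, so 3+11+2 = 16.
Sunday + 16 ≡ Tuesday — that's 2147's doomsday.
In November the doomsday date is Nov 7.
Nov 15 is 8 days after Nov 7; 8 mod 7 = 1, so Tuesday + 1 = Wednesday.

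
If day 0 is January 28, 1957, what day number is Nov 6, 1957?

282

Jan 28, 1957 → Feb 28, 1957: 31 days (January has 31).
Feb 28, 1957 → Mar 28, 1957: 28 days (February has 28).
Mar 28, 1957 → Apr 28, 1957: 31 days (March has 31).
Apr 28, 1957 → May 28, 1957: 30 days (April has 30).
May 28, 1957 → Jun 28, 1957: 31 days (May has 31).
Jun 28, 1957 → Jul 28, 1957: 30 days (June has 30).
Jul 28, 1957 → Aug 28, 1957: 31 days (July has 31).
Aug 28, 1957 → Sep 28, 1957: 31 days (August has 31).
Sep 28, 1957 → Oct 28, 1957: 30 days (September has 30).
Oct 28, 1957 → Nov 6, 1957: 9 days.
Total: 282 days.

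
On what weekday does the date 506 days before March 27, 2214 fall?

Friday

Mar 27, 2214 is a Sunday.
506 mod 7 = 2, so 506 days before a Sunday is Sunday − 2 = Friday.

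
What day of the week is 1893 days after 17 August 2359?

First find the weekday of Aug 17, 2359. Doomsday rule: the anchor day for the 2300s is Wednesday. For year 59: 59÷12 = 4 r 11, and 11÷4 = 2, so 4+11+2 = 17.
Wednesday + 17 ≡ Saturday — that's 2359's doomsday.
In August the doomsday date is Aug 8.
Aug 17 is 9 days after Aug 8; 9 mod 7 = 2, so Saturday + 2 = Monday.
1893 mod 7 = 3, so 1893 days after a Monday is Monday + 3 = Thursday.

Thursday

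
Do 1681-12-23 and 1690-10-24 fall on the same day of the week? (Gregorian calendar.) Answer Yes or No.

From Dec 23, 1681 to Oct 24, 1690 is 3227 days.
3227 mod 7 = 0, so they are the same weekday.
(Dec 23, 1681 is a Tuesday; Oct 24, 1690 is a Tuesday.)

Yes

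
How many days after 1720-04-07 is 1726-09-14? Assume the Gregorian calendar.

Apr 7, 1720 → Apr 7, 1721: 365 days.
Apr 7, 1721 → Apr 7, 1722: 365 days.
Apr 7, 1722 → Apr 7, 1723: 365 days.
Apr 7, 1723 → Apr 7, 1724: 366 days (Feb 29, 1724 is in that span).
Apr 7, 1724 → Apr 7, 1725: 365 days.
Apr 7, 1725 → Apr 7, 1726: 365 days.
Apr 7, 1726 → May 7, 1726: 30 days (April has 30).
May 7, 1726 → Jun 7, 1726: 31 days (May has 31).
Jun 7, 1726 → Jul 7, 1726: 30 days (June has 30).
Jul 7, 1726 → Aug 7, 1726: 31 days (July has 31).
Aug 7, 1726 → Sep 7, 1726: 31 days (August has 31).
Sep 7, 1726 → Sep 14, 1726: 7 days.
Total: 2351 days.

2351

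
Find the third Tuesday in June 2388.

June 1, 2388 is a Wednesday.
The first Tuesday is therefore June 7 (6 days later).
The third Tuesday is 7 + 2×7 = June 21.

June 21, 2388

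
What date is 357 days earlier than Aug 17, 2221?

−17 → Jul 31, 2221 (end of Jul, 31 days; 340 left).
−31 → Jun 30, 2221 (end of Jun, 30 days; 309 left).
−30 → May 31, 2221 (end of May, 31 days; 279 left).
−31 → Apr 30, 2221 (end of Apr, 30 days; 248 left).
−30 → Mar 31, 2221 (end of Mar, 31 days; 218 left).
−31 → Feb 28, 2221 (end of Feb, 28 days; 187 left).
−28 → Jan 31, 2221 (end of Jan, 31 days; 159 left).
−31 → Dec 31, 2220 (end of Dec, 31 days; 128 left).
−31 → Nov 30, 2220 (end of Nov, 30 days; 97 left).
−30 → Oct 31, 2220 (end of Oct, 31 days; 67 left).
−31 → Sep 30, 2220 (end of Sep, 30 days; 36 left).
−30 → Aug 31, 2220 (end of Aug, 31 days; 6 left).
−6 → Aug 25, 2220.

August 25, 2220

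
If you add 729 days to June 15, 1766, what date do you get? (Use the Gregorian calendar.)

June 13, 1768

+365 (one year) → Jun 15, 1767 (364 left).
Jun has 30 days: +16 → Jul 1, 1767 (348 left).
Jul has 31 days: +31 → Aug 1, 1767 (317 left).
Aug has 31 days: +31 → Sep 1, 1767 (286 left).
Sep has 30 days: +30 → Oct 1, 1767 (256 left).
Oct has 31 days: +31 → Nov 1, 1767 (225 left).
Nov has 30 days: +30 → Dec 1, 1767 (195 left).
Dec has 31 days: +31 → Jan 1, 1768 (164 left).
Jan has 31 days: +31 → Feb 1, 1768 (133 left).
Feb has 29 days: +29 → Mar 1, 1768 (104 left).
Mar has 31 days: +31 → Apr 1, 1768 (73 left).
Apr has 30 days: +30 → May 1, 1768 (43 left).
May has 31 days: +31 → Jun 1, 1768 (12 left).
+12 → Jun 13, 1768.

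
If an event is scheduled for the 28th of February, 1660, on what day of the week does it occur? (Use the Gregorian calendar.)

Saturday

Doomsday rule: the anchor day for the 1600s is Tuesday. For year 60: 60÷12 = 5 r 0, and 0÷4 = 0, so 5+0+0 = 5.
Tuesday + 5 ≡ Sunday — that's 1660's doomsday.
In February the doomsday date is Feb 29 (1660 is a leap year (divisible by 4)).
Feb 28 is 1 day before Feb 29; 1 mod 7 = 1, so Sunday − 1 = Saturday.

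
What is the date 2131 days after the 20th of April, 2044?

February 19, 2050

+365 (one year) → Apr 20, 2045 (1766 left).
+365 (one year) → Apr 20, 2046 (1401 left).
+365 (one year) → Apr 20, 2047 (1036 left).
+366 (one year; includes Feb 29, 2048) → Apr 20, 2048 (670 left).
+365 (one year) → Apr 20, 2049 (305 left).
Apr has 30 days: +11 → May 1, 2049 (294 left).
May has 31 days: +31 → Jun 1, 2049 (263 left).
Jun has 30 days: +30 → Jul 1, 2049 (233 left).
Jul has 31 days: +31 → Aug 1, 2049 (202 left).
Aug has 31 days: +31 → Sep 1, 2049 (171 left).
Sep has 30 days: +30 → Oct 1, 2049 (141 left).
Oct has 31 days: +31 → Nov 1, 2049 (110 left).
Nov has 30 days: +30 → Dec 1, 2049 (80 left).
Dec has 31 days: +31 → Jan 1, 2050 (49 left).
Jan has 31 days: +31 → Feb 1, 2050 (18 left).
+18 → Feb 19, 2050.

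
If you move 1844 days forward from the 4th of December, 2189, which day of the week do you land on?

Monday

Dec 4, 2189 is a Friday.
1844 mod 7 = 3, so 1844 days after a Friday is Friday + 3 = Monday.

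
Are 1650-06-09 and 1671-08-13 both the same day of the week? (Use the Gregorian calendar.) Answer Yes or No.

From Jun 9, 1650 to Aug 13, 1671 is 7735 days.
7735 mod 7 = 0, so they are the same weekday.
(Jun 9, 1650 is a Thursday; Aug 13, 1671 is a Thursday.)

Yes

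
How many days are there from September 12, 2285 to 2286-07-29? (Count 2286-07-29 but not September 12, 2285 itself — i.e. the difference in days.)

Sep 12, 2285 → Oct 12, 2285: 30 days (September has 30).
Oct 12, 2285 → Nov 12, 2285: 31 days (October has 31).
Nov 12, 2285 → Dec 12, 2285: 30 days (November has 30).
Dec 12, 2285 → Jan 12, 2286: 31 days (December has 31).
Jan 12, 2286 → Feb 12, 2286: 31 days (January has 31).
Feb 12, 2286 → Mar 12, 2286: 28 days (February has 28).
Mar 12, 2286 → Apr 12, 2286: 31 days (March has 31).
Apr 12, 2286 → May 12, 2286: 30 days (April has 30).
May 12, 2286 → Jun 12, 2286: 31 days (May has 31).
Jun 12, 2286 → Jul 12, 2286: 30 days (June has 30).
Jul 12, 2286 → Jul 29, 2286: 17 days.
Total: 320 days.

320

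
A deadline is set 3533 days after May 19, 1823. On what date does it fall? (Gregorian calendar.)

+366 (one year; includes Feb 29, 1824) → May 19, 1824 (3167 left).
+365 (one year) → May 19, 1825 (2802 left).
+365 (one year) → May 19, 1826 (2437 left).
+365 (one year) → May 19, 1827 (2072 left).
+366 (one year; includes Feb 29, 1828) → May 19, 1828 (1706 left).
+365 (one year) → May 19, 1829 (1341 left).
+365 (one year) → May 19, 1830 (976 left).
+365 (one year) → May 19, 1831 (611 left).
+366 (one year; includes Feb 29, 1832) → May 19, 1832 (245 left).
May has 31 days: +13 → Jun 1, 1832 (232 left).
Jun has 30 days: +30 → Jul 1, 1832 (202 left).
Jul has 31 days: +31 → Aug 1, 1832 (171 left).
Aug has 31 days: +31 → Sep 1, 1832 (140 left).
Sep has 30 days: +30 → Oct 1, 1832 (110 left).
Oct has 31 days: +31 → Nov 1, 1832 (79 left).
Nov has 30 days: +30 → Dec 1, 1832 (49 left).
Dec has 31 days: +31 → Jan 1, 1833 (18 left).
+18 → Jan 19, 1833.

January 19, 1833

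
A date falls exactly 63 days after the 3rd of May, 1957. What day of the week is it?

Friday

First find the weekday of May 3, 1957. Doomsday rule: the anchor day for the 1900s is Wednesday. For year 57: 57÷12 = 4 r 9, and 9÷4 = 2, so 4+9+2 = 15.
Wednesday + 15 ≡ Thursday — that's 1957's doomsday.
In May the doomsday date is May 9.
May 3 is 6 days before May 9; 6 mod 7 = 6, so Thursday − 6 = Friday.
63 mod 7 = 0, so 63 days after a Friday is Friday + 0 = Friday.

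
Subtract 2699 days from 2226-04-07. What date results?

November 16, 2218

−365 (one year) → Apr 7, 2225 (2334 left).
−365 (one year) → Apr 7, 2224 (1969 left).
−366 (one year; includes Feb 29, 2224) → Apr 7, 2223 (1603 left).
−365 (one year) → Apr 7, 2222 (1238 left).
−365 (one year) → Apr 7, 2221 (873 left).
−365 (one year) → Apr 7, 2220 (508 left).
−366 (one year; includes Feb 29, 2220) → Apr 7, 2219 (142 left).
−7 → Mar 31, 2219 (end of Mar, 31 days; 135 left).
−31 → Feb 28, 2219 (end of Feb, 28 days; 104 left).
−28 → Jan 31, 2219 (end of Jan, 31 days; 76 left).
−31 → Dec 31, 2218 (end of Dec, 31 days; 45 left).
−31 → Nov 30, 2218 (end of Nov, 30 days; 14 left).
−14 → Nov 16, 2218.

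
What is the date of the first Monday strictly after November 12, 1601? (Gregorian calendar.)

Nov 12, 1601 is a Monday.
From Monday to the next Monday is 7 days.
Nov 12, 1601 + 7 = Nov 19, 1601.

November 19, 1601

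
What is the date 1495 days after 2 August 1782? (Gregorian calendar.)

+365 (one year) → Aug 2, 1783 (1130 left).
+366 (one year; includes Feb 29, 1784) → Aug 2, 1784 (764 left).
+365 (one year) → Aug 2, 1785 (399 left).
Aug has 31 days: +30 → Sep 1, 1785 (369 left).
Sep has 30 days: +30 → Oct 1, 1785 (339 left).
Oct has 31 days: +31 → Nov 1, 1785 (308 left).
Nov has 30 days: +30 → Dec 1, 1785 (278 left).
Dec has 31 days: +31 → Jan 1, 1786 (247 left).
Jan has 31 days: +31 → Feb 1, 1786 (216 left).
Feb has 28 days: +28 → Mar 1, 1786 (188 left).
Mar has 31 days: +31 → Apr 1, 1786 (157 left).
Apr has 30 days: +30 → May 1, 1786 (127 left).
May has 31 days: +31 → Jun 1, 1786 (96 left).
Jun has 30 days: +30 → Jul 1, 1786 (66 left).
Jul has 31 days: +31 → Aug 1, 1786 (35 left).
Aug has 31 days: +31 → Sep 1, 1786 (4 left).
+4 → Sep 5, 1786.

September 5, 1786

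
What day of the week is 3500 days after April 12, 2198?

First find the weekday of Apr 12, 2198. Doomsday rule: the anchor day for the 2100s is Sunday. For year 98: 98÷12 = 8 r 2, and 2÷4 = 0, so 8+2+0 = 10.
Sunday + 10 ≡ Wednesday — that's 2198's doomsday.
In April the doomsday date is Apr 4.
Apr 12 is 8 days after Apr 4; 8 mod 7 = 1, so Wednesday + 1 = Thursday.
3500 mod 7 = 0, so 3500 days after a Thursday is Thursday + 0 = Thursday.

Thursday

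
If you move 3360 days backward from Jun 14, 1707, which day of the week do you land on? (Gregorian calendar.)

First find the weekday of Jun 14, 1707. Doomsday rule: the anchor day for the 1700s is Sunday. For year 07: 7÷12 = 0 r 7, and 7÷4 = 1, so 0+7+1 = 8.
Sunday + 8 ≡ Monday — that's 1707's doomsday.
In June the doomsday date is Jun 6.
Jun 14 is 8 days after Jun 6; 8 mod 7 = 1, so Monday + 1 = Tuesday.
3360 mod 7 = 0, so 3360 days before a Tuesday is Tuesday − 0 = Tuesday.

Tuesday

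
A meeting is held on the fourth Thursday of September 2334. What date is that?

September 27, 2334

September 1, 2334 is a Saturday.
The first Thursday is therefore September 6 (5 days later).
The fourth Thursday is 6 + 3×7 = September 27.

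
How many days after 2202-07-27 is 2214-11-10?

Jul 27, 2202 → Jul 27, 2203: 365 days.
Jul 27, 2203 → Jul 27, 2204: 366 days (Feb 29, 2204 is in that span).
Jul 27, 2204 → Jul 27, 2205: 365 days.
Jul 27, 2205 → Jul 27, 2206: 365 days.
Jul 27, 2206 → Jul 27, 2207: 365 days.
Jul 27, 2207 → Jul 27, 2208: 366 days (Feb 29, 2208 is in that span).
Jul 27, 2208 → Jul 27, 2209: 365 days.
Jul 27, 2209 → Jul 27, 2210: 365 days.
Jul 27, 2210 → Jul 27, 2211: 365 days.
Jul 27, 2211 → Jul 27, 2212: 366 days (Feb 29, 2212 is in that span).
Jul 27, 2212 → Jul 27, 2213: 365 days.
Jul 27, 2213 → Jul 27, 2214: 365 days.
Jul 27, 2214 → Aug 27, 2214: 31 days (July has 31).
Aug 27, 2214 → Sep 27, 2214: 31 days (August has 31).
Sep 27, 2214 → Oct 27, 2214: 30 days (September has 30).
Oct 27, 2214 → Nov 10, 2214: 14 days.
Total: 4489 days.

4489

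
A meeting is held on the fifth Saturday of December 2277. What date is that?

December 29, 2277

December 1, 2277 is a Saturday.
The first Saturday is therefore December 1 (same day).
The fifth Saturday is 1 + 4×7 = December 29.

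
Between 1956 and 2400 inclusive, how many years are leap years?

Multiples of 4 in [1956,2400]: 112.
Of those, multiples of 100: 5 (not leap unless ÷400).
Multiples of 400: 2.
Leap years = 112 − 5 + 2 = 109.

109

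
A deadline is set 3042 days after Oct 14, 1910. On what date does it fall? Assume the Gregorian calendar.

+365 (one year) → Oct 14, 1911 (2677 left).
+366 (one year; includes Feb 29, 1912) → Oct 14, 1912 (2311 left).
+365 (one year) → Oct 14, 1913 (1946 left).
+365 (one year) → Oct 14, 1914 (1581 left).
+365 (one year) → Oct 14, 1915 (1216 left).
+366 (one year; includes Feb 29, 1916) → Oct 14, 1916 (850 left).
+365 (one year) → Oct 14, 1917 (485 left).
+365 (one year) → Oct 14, 1918 (120 left).
Oct has 31 days: +18 → Nov 1, 1918 (102 left).
Nov has 30 days: +30 → Dec 1, 1918 (72 left).
Dec has 31 days: +31 → Jan 1, 1919 (41 left).
Jan has 31 days: +31 → Feb 1, 1919 (10 left).
+10 → Feb 11, 1919.

February 11, 1919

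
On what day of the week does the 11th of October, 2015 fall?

Sunday

Doomsday rule: the anchor day for the 2000s is Tuesday. For year 15: 15÷12 = 1 r 3, and 3÷4 = 0, so 1+3+0 = 4.
Tuesday + 4 ≡ Saturday — that's 2015's doomsday.
In October the doomsday date is Oct 10.
Oct 11 is 1 day after Oct 10; 1 mod 7 = 1, so Saturday + 1 = Sunday.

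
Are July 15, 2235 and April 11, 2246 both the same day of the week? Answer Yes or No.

From Jul 15, 2235 to Apr 11, 2246 is 3923 days.
3923 mod 7 = 3, so they are different weekdays.
(Jul 15, 2235 is a Wednesday; Apr 11, 2246 is a Saturday.)

No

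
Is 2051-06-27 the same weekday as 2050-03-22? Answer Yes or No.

From Mar 22, 2050 to Jun 27, 2051 is 462 days.
462 mod 7 = 0, so they are the same weekday.
(Mar 22, 2050 is a Tuesday; Jun 27, 2051 is a Tuesday.)

Yes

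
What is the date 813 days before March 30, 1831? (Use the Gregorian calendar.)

−365 (one year) → Mar 30, 1830 (448 left).
−365 (one year) → Mar 30, 1829 (83 left).
−30 → Feb 28, 1829 (end of Feb, 28 days; 53 left).
−28 → Jan 31, 1829 (end of Jan, 31 days; 25 left).
−25 → Jan 6, 1829.

January 6, 1829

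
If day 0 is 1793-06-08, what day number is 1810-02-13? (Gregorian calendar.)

6093

Jun 8, 1793 → Jun 8, 1794: 365 days.
Jun 8, 1794 → Jun 8, 1795: 365 days.
Jun 8, 1795 → Jun 8, 1796: 366 days (Feb 29, 1796 is in that span).
Jun 8, 1796 → Jun 8, 1797: 365 days.
Jun 8, 1797 → Jun 8, 1798: 365 days.
Jun 8, 1798 → Jun 8, 1799: 365 days.
Jun 8, 1799 → Jun 8, 1800: 365 days.
Jun 8, 1800 → Jun 8, 1801: 365 days.
Jun 8, 1801 → Jun 8, 1802: 365 days.
Jun 8, 1802 → Jun 8, 1803: 365 days.
Jun 8, 1803 → Jun 8, 1804: 366 days (Feb 29, 1804 is in that span).
Jun 8, 1804 → Jun 8, 1805: 365 days.
Jun 8, 1805 → Jun 8, 1806: 365 days.
Jun 8, 1806 → Jun 8, 1807: 365 days.
Jun 8, 1807 → Jun 8, 1808: 366 days (Feb 29, 1808 is in that span).
Jun 8, 1808 → Jun 8, 1809: 365 days.
Jun 8, 1809 → Jul 8, 1809: 30 days (June has 30).
Jul 8, 1809 → Aug 8, 1809: 31 days (July has 31).
Aug 8, 1809 → Sep 8, 1809: 31 days (August has 31).
Sep 8, 1809 → Oct 8, 1809: 30 days (September has 30).
Oct 8, 1809 → Nov 8, 1809: 31 days (October has 31).
Nov 8, 1809 → Dec 8, 1809: 30 days (November has 30).
Dec 8, 1809 → Jan 8, 1810: 31 days (December has 31).
Jan 8, 1810 → Feb 8, 1810: 31 days (January has 31).
Feb 8, 1810 → Feb 13, 1810: 5 days.
Total: 6093 days.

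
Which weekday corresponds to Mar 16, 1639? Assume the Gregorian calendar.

Doomsday rule: the anchor day for the 1600s is Tuesday. For year 39: 39÷12 = 3 r 3, and 3÷4 = 0, so 3+3+0 = 6.
Tuesday + 6 ≡ Monday — that's 1639's doomsday.
In March the doomsday date is Mar 14.
Mar 16 is 2 days after Mar 14; 2 mod 7 = 2, so Monday + 2 = Wednesday.

Wednesday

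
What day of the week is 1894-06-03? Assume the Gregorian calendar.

Doomsday rule: the anchor day for the 1800s is Friday. For year 94: 94÷12 = 7 r 10, and 10÷4 = 2, so 7+10+2 = 19.
Friday + 19 ≡ Wednesday — that's 1894's doomsday.
In June the doomsday date is Jun 6.
Jun 3 is 3 days before Jun 6; 3 mod 7 = 3, so Wednesday − 3 = Sunday.

Sunday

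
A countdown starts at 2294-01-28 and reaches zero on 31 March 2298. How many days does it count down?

Jan 28, 2294 → Jan 28, 2295: 365 days.
Jan 28, 2295 → Jan 28, 2296: 365 days.
Jan 28, 2296 → Jan 28, 2297: 366 days (Feb 29, 2296 is in that span).
Jan 28, 2297 → Jan 28, 2298: 365 days.
Jan 28, 2298 → Feb 28, 2298: 31 days (January has 31).
Feb 28, 2298 → Mar 28, 2298: 28 days (February has 28).
Mar 28, 2298 → Mar 31, 2298: 3 days.
Total: 1523 days.

1523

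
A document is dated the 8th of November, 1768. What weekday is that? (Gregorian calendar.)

Doomsday rule: the anchor day for the 1700s is Sunday. For year 68: 68÷12 = 5 r 8, and 8÷4 = 2, so 5+8+2 = 15.
Sunday + 15 ≡ Monday — that's 1768's doomsday.
In November the doomsday date is Nov 7.
Nov 8 is 1 day after Nov 7; 1 mod 7 = 1, so Monday + 1 = Tuesday.

Tuesday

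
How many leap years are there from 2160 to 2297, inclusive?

Multiples of 4 in [2160,2297]: 35.
Of those, multiples of 100: 1 (not leap unless ÷400).
Multiples of 400: 0.
Leap years = 35 − 1 + 0 = 34.

34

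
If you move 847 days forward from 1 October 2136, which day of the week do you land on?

Oct 1, 2136 is a Monday.
847 mod 7 = 0, so 847 days after a Monday is Monday + 0 = Monday.

Monday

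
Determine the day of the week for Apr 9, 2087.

Doomsday rule: the anchor day for the 2000s is Tuesday. For year 87: 87÷12 = 7 r 3, and 3÷4 = 0, so 7+3+0 = 10.
Tuesday + 10 ≡ Friday — that's 2087's doomsday.
In April the doomsday date is Apr 4.
Apr 9 is 5 days after Apr 4; 5 mod 7 = 5, so Friday + 5 = Wednesday.

Wednesday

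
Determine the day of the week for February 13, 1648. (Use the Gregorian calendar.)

Doomsday rule: the anchor day for the 1600s is Tuesday. For year 48: 48÷12 = 4 r 0, and 0÷4 = 0, so 4+0+0 = 4.
Tuesday + 4 ≡ Saturday — that's 1648's doomsday.
In February the doomsday date is Feb 29 (1648 is a leap year (divisible by 4)).
Feb 13 is 16 days before Feb 29; 16 mod 7 = 2, so Saturday − 2 = Thursday.

Thursday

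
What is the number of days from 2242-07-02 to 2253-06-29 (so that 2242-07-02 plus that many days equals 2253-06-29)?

4015

Jul 2, 2242 → Jul 2, 2243: 365 days.
Jul 2, 2243 → Jul 2, 2244: 366 days (Feb 29, 2244 is in that span).
Jul 2, 2244 → Jul 2, 2245: 365 days.
Jul 2, 2245 → Jul 2, 2246: 365 days.
Jul 2, 2246 → Jul 2, 2247: 365 days.
Jul 2, 2247 → Jul 2, 2248: 366 days (Feb 29, 2248 is in that span).
Jul 2, 2248 → Jul 2, 2249: 365 days.
Jul 2, 2249 → Jul 2, 2250: 365 days.
Jul 2, 2250 → Jul 2, 2251: 365 days.
Jul 2, 2251 → Jul 2, 2252: 366 days (Feb 29, 2252 is in that span).
Jul 2, 2252 → Aug 2, 2252: 31 days (July has 31).
Aug 2, 2252 → Sep 2, 2252: 31 days (August has 31).
Sep 2, 2252 → Oct 2, 2252: 30 days (September has 30).
Oct 2, 2252 → Nov 2, 2252: 31 days (October has 31).
Nov 2, 2252 → Dec 2, 2252: 30 days (November has 30).
Dec 2, 2252 → Jan 2, 2253: 31 days (December has 31).
Jan 2, 2253 → Feb 2, 2253: 31 days (January has 31).
Feb 2, 2253 → Mar 2, 2253: 28 days (February has 28).
Mar 2, 2253 → Apr 2, 2253: 31 days (March has 31).
Apr 2, 2253 → May 2, 2253: 30 days (April has 30).
May 2, 2253 → Jun 2, 2253: 31 days (May has 31).
Jun 2, 2253 → Jun 29, 2253: 27 days.
Total: 4015 days.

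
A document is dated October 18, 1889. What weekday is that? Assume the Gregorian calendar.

Doomsday rule: the anchor day for the 1800s is Friday. For year 89: 89÷12 = 7 r 5, and 5÷4 = 1, so 7+5+1 = 13.
Friday + 13 ≡ Thursday — that's 1889's doomsday.
In October the doomsday date is Oct 10.
Oct 18 is 8 days after Oct 10; 8 mod 7 = 1, so Thursday + 1 = Friday.

Friday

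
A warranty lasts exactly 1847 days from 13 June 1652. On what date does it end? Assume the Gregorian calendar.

+365 (one year) → Jun 13, 1653 (1482 left).
+365 (one year) → Jun 13, 1654 (1117 left).
+365 (one year) → Jun 13, 1655 (752 left).
+366 (one year; includes Feb 29, 1656) → Jun 13, 1656 (386 left).
Jun has 30 days: +18 → Jul 1, 1656 (368 left).
Jul has 31 days: +31 → Aug 1, 1656 (337 left).
Aug has 31 days: +31 → Sep 1, 1656 (306 left).
Sep has 30 days: +30 → Oct 1, 1656 (276 left).
Oct has 31 days: +31 → Nov 1, 1656 (245 left).
Nov has 30 days: +30 → Dec 1, 1656 (215 left).
Dec has 31 days: +31 → Jan 1, 1657 (184 left).
Jan has 31 days: +31 → Feb 1, 1657 (153 left).
Feb has 28 days: +28 → Mar 1, 1657 (125 left).
Mar has 31 days: +31 → Apr 1, 1657 (94 left).
Apr has 30 days: +30 → May 1, 1657 (64 left).
May has 31 days: +31 → Jun 1, 1657 (33 left).
Jun has 30 days: +30 → Jul 1, 1657 (3 left).
+3 → Jul 4, 1657.

July 4, 1657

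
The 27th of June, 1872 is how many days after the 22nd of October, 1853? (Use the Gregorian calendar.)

6823

Oct 22, 1853 → Oct 22, 1854: 365 days.
Oct 22, 1854 → Oct 22, 1855: 365 days.
Oct 22, 1855 → Oct 22, 1856: 366 days (Feb 29, 1856 is in that span).
Oct 22, 1856 → Oct 22, 1857: 365 days.
Oct 22, 1857 → Oct 22, 1858: 365 days.
Oct 22, 1858 → Oct 22, 1859: 365 days.
Oct 22, 1859 → Oct 22, 1860: 366 days (Feb 29, 1860 is in that span).
Oct 22, 1860 → Oct 22, 1861: 365 days.
Oct 22, 1861 → Oct 22, 1862: 365 days.
Oct 22, 1862 → Oct 22, 1863: 365 days.
Oct 22, 1863 → Oct 22, 1864: 366 days (Feb 29, 1864 is in that span).
Oct 22, 1864 → Oct 22, 1865: 365 days.
Oct 22, 1865 → Oct 22, 1866: 365 days.
Oct 22, 1866 → Oct 22, 1867: 365 days.
Oct 22, 1867 → Oct 22, 1868: 366 days (Feb 29, 1868 is in that span).
Oct 22, 1868 → Oct 22, 1869: 365 days.
Oct 22, 1869 → Oct 22, 1870: 365 days.
Oct 22, 1870 → Oct 22, 1871: 365 days.
Oct 22, 1871 → Nov 22, 1871: 31 days (October has 31).
Nov 22, 1871 → Dec 22, 1871: 30 days (November has 30).
Dec 22, 1871 → Jan 22, 1872: 31 days (December has 31).
Jan 22, 1872 → Feb 22, 1872: 31 days (January has 31).
Feb 22, 1872 → Mar 22, 1872: 29 days (February has 29).
Mar 22, 1872 → Apr 22, 1872: 31 days (March has 31).
Apr 22, 1872 → May 22, 1872: 30 days (April has 30).
May 22, 1872 → Jun 22, 1872: 31 days (May has 31).
Jun 22, 1872 → Jun 27, 1872: 5 days.
Total: 6823 days.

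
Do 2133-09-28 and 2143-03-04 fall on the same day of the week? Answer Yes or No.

From Sep 28, 2133 to Mar 4, 2143 is 3444 days.
3444 mod 7 = 0, so they are the same weekday.
(Sep 28, 2133 is a Monday; Mar 4, 2143 is a Monday.)

Yes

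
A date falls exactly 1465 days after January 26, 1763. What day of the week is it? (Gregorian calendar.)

First find the weekday of Jan 26, 1763. Doomsday rule: the anchor day for the 1700s is Sunday. For year 63: 63÷12 = 5 r 3, and 3÷4 = 0, so 5+3+0 = 8.
Sunday + 8 ≡ Monday — that's 1763's doomsday.
In January the doomsday date is Jan 3 (1763 is not a leap year).
Jan 26 is 23 days after Jan 3; 23 mod 7 = 2, so Monday + 2 = Wednesday.
1465 mod 7 = 2, so 1465 days after a Wednesday is Wednesday + 2 = Friday.

Friday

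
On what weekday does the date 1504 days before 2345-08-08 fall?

Thursday

First find the weekday of Aug 8, 2345. Doomsday rule: the anchor day for the 2300s is Wednesday. For year 45: 45÷12 = 3 r 9, and 9÷4 = 2, so 3+9+2 = 14.
Wednesday + 14 ≡ Wednesday — that's 2345's doomsday.
In August the doomsday date is Aug 8.
Aug 8 is the doomsday itself: Wednesday.
1504 mod 7 = 6, so 1504 days before a Wednesday is Wednesday − 6 = Thursday.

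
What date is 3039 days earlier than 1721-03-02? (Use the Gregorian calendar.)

−365 (one year) → Mar 2, 1720 (2674 left).
−366 (one year; includes Feb 29, 1720) → Mar 2, 1719 (2308 left).
−365 (one year) → Mar 2, 1718 (1943 left).
−365 (one year) → Mar 2, 1717 (1578 left).
−365 (one year) → Mar 2, 1716 (1213 left).
−366 (one year; includes Feb 29, 1716) → Mar 2, 1715 (847 left).
−365 (one year) → Mar 2, 1714 (482 left).
−365 (one year) → Mar 2, 1713 (117 left).
−2 → Feb 28, 1713 (end of Feb, 28 days; 115 left).
−28 → Jan 31, 1713 (end of Jan, 31 days; 87 left).
−31 → Dec 31, 1712 (end of Dec, 31 days; 56 left).
−31 → Nov 30, 1712 (end of Nov, 30 days; 25 left).
−25 → Nov 5, 1712.

November 5, 1712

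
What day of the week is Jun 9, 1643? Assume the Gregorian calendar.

Doomsday rule: the anchor day for the 1600s is Tuesday. For year 43: 43÷12 = 3 r 7, and 7÷4 = 1, so 3+7+1 = 11.
Tuesday + 11 ≡ Saturday — that's 1643's doomsday.
In June the doomsday date is Jun 6.
Jun 9 is 3 days after Jun 6; 3 mod 7 = 3, so Saturday + 3 = Tuesday.

Tuesday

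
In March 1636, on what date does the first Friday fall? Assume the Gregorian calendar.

March 7, 1636

March 1, 1636 is a Saturday.
The first Friday is therefore March 7 (6 days later).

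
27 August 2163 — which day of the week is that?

Saturday

Doomsday rule: the anchor day for the 2100s is Sunday. For year 63: 63÷12 = 5 r 3, and 3÷4 = 0, so 5+3+0 = 8.
Sunday + 8 ≡ Monday — that's 2163's doomsday.
In August the doomsday date is Aug 8.
Aug 27 is 19 days after Aug 8; 19 mod 7 = 5, so Monday + 5 = Saturday.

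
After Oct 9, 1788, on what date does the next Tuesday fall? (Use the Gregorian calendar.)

Oct 9, 1788 is a Thursday.
From Thursday to the next Tuesday is 5 days.
Oct 9, 1788 + 5 = Oct 14, 1788.

October 14, 1788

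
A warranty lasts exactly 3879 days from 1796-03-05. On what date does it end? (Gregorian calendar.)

+365 (one year) → Mar 5, 1797 (3514 left).
+365 (one year) → Mar 5, 1798 (3149 left).
+365 (one year) → Mar 5, 1799 (2784 left).
+365 (one year) → Mar 5, 1800 (2419 left).
+365 (one year) → Mar 5, 1801 (2054 left).
+365 (one year) → Mar 5, 1802 (1689 left).
+365 (one year) → Mar 5, 1803 (1324 left).
+366 (one year; includes Feb 29, 1804) → Mar 5, 1804 (958 left).
+365 (one year) → Mar 5, 1805 (593 left).
+365 (one year) → Mar 5, 1806 (228 left).
Mar has 31 days: +27 → Apr 1, 1806 (201 left).
Apr has 30 days: +30 → May 1, 1806 (171 left).
May has 31 days: +31 → Jun 1, 1806 (140 left).
Jun has 30 days: +30 → Jul 1, 1806 (110 left).
Jul has 31 days: +31 → Aug 1, 1806 (79 left).
Aug has 31 days: +31 → Sep 1, 1806 (48 left).
Sep has 30 days: +30 → Oct 1, 1806 (18 left).
+18 → Oct 19, 1806.

October 19, 1806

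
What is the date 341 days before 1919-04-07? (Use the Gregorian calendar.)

May 1, 1918

−7 → Mar 31, 1919 (end of Mar, 31 days; 334 left).
−31 → Feb 28, 1919 (end of Feb, 28 days; 303 left).
−28 → Jan 31, 1919 (end of Jan, 31 days; 275 left).
−31 → Dec 31, 1918 (end of Dec, 31 days; 244 left).
−31 → Nov 30, 1918 (end of Nov, 30 days; 213 left).
−30 → Oct 31, 1918 (end of Oct, 31 days; 183 left).
−31 → Sep 30, 1918 (end of Sep, 30 days; 152 left).
−30 → Aug 31, 1918 (end of Aug, 31 days; 122 left).
−31 → Jul 31, 1918 (end of Jul, 31 days; 91 left).
−31 → Jun 30, 1918 (end of Jun, 30 days; 60 left).
−30 → May 31, 1918 (end of May, 31 days; 30 left).
−30 → May 1, 1918.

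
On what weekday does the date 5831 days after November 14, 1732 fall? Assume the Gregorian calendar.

Friday

First find the weekday of Nov 14, 1732. Doomsday rule: the anchor day for the 1700s is Sunday. For year 32: 32÷12 = 2 r 8, and 8÷4 = 2, so 2+8+2 = 12.
Sunday + 12 ≡ Friday — that's 1732's doomsday.
In November the doomsday date is Nov 7.
Nov 14 is 7 days after Nov 7; 7 mod 7 = 0, so Friday + 0 = Friday.
5831 mod 7 = 0, so 5831 days after a Friday is Friday + 0 = Friday.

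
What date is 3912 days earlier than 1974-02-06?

May 23, 1963

−365 (one year) → Feb 6, 1973 (3547 left).
−366 (one year; includes Feb 29, 1972) → Feb 6, 1972 (3181 left).
−365 (one year) → Feb 6, 1971 (2816 left).
−365 (one year) → Feb 6, 1970 (2451 left).
−365 (one year) → Feb 6, 1969 (2086 left).
−366 (one year; includes Feb 29, 1968) → Feb 6, 1968 (1720 left).
−365 (one year) → Feb 6, 1967 (1355 left).
−365 (one year) → Feb 6, 1966 (990 left).
−365 (one year) → Feb 6, 1965 (625 left).
−366 (one year; includes Feb 29, 1964) → Feb 6, 1964 (259 left).
−6 → Jan 31, 1964 (end of Jan, 31 days; 253 left).
−31 → Dec 31, 1963 (end of Dec, 31 days; 222 left).
−31 → Nov 30, 1963 (end of Nov, 30 days; 191 left).
−30 → Oct 31, 1963 (end of Oct, 31 days; 161 left).
−31 → Sep 30, 1963 (end of Sep, 30 days; 130 left).
−30 → Aug 31, 1963 (end of Aug, 31 days; 100 left).
−31 → Jul 31, 1963 (end of Jul, 31 days; 69 left).
−31 → Jun 30, 1963 (end of Jun, 30 days; 38 left).
−30 → May 31, 1963 (end of May, 31 days; 8 left).
−8 → May 23, 1963.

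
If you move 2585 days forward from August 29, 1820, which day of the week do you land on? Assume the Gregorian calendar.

Aug 29, 1820 is a Tuesday.
2585 mod 7 = 2, so 2585 days after a Tuesday is Tuesday + 2 = Thursday.

Thursday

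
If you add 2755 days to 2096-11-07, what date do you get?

May 25, 2104

+365 (one year) → Nov 7, 2097 (2390 left).
+365 (one year) → Nov 7, 2098 (2025 left).
+365 (one year) → Nov 7, 2099 (1660 left).
+365 (one year) → Nov 7, 2100 (1295 left).
+365 (one year) → Nov 7, 2101 (930 left).
+365 (one year) → Nov 7, 2102 (565 left).
+365 (one year) → Nov 7, 2103 (200 left).
Nov has 30 days: +24 → Dec 1, 2103 (176 left).
Dec has 31 days: +31 → Jan 1, 2104 (145 left).
Jan has 31 days: +31 → Feb 1, 2104 (114 left).
Feb has 29 days: +29 → Mar 1, 2104 (85 left).
Mar has 31 days: +31 → Apr 1, 2104 (54 left).
Apr has 30 days: +30 → May 1, 2104 (24 left).
+24 → May 25, 2104.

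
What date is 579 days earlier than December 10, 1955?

−365 (one year) → Dec 10, 1954 (214 left).
−10 → Nov 30, 1954 (end of Nov, 30 days; 204 left).
−30 → Oct 31, 1954 (end of Oct, 31 days; 174 left).
−31 → Sep 30, 1954 (end of Sep, 30 days; 143 left).
−30 → Aug 31, 1954 (end of Aug, 31 days; 113 left).
−31 → Jul 31, 1954 (end of Jul, 31 days; 82 left).
−31 → Jun 30, 1954 (end of Jun, 30 days; 51 left).
−30 → May 31, 1954 (end of May, 31 days; 21 left).
−21 → May 10, 1954.

May 10, 1954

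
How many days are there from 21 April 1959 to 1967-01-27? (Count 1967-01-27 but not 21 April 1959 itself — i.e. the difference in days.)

2838

Apr 21, 1959 → Apr 21, 1960: 366 days (Feb 29, 1960 is in that span).
Apr 21, 1960 → Apr 21, 1961: 365 days.
Apr 21, 1961 → Apr 21, 1962: 365 days.
Apr 21, 1962 → Apr 21, 1963: 365 days.
Apr 21, 1963 → Apr 21, 1964: 366 days (Feb 29, 1964 is in that span).
Apr 21, 1964 → Apr 21, 1965: 365 days.
Apr 21, 1965 → Apr 21, 1966: 365 days.
Apr 21, 1966 → May 21, 1966: 30 days (April has 30).
May 21, 1966 → Jun 21, 1966: 31 days (May has 31).
Jun 21, 1966 → Jul 21, 1966: 30 days (June has 30).
Jul 21, 1966 → Aug 21, 1966: 31 days (July has 31).
Aug 21, 1966 → Sep 21, 1966: 31 days (August has 31).
Sep 21, 1966 → Oct 21, 1966: 30 days (September has 30).
Oct 21, 1966 → Nov 21, 1966: 31 days (October has 31).
Nov 21, 1966 → Dec 21, 1966: 30 days (November has 30).
Dec 21, 1966 → Jan 21, 1967: 31 days (December has 31).
Jan 21, 1967 → Jan 27, 1967: 6 days.
Total: 2838 days.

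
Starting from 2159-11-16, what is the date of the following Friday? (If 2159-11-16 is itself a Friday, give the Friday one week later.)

Nov 16, 2159 is a Friday.
From Friday to the next Friday is 7 days.
Nov 16, 2159 + 7 = Nov 23, 2159.

November 23, 2159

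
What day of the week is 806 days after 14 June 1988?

Wednesday

Jun 14, 1988 is a Tuesday.
806 mod 7 = 1, so 806 days after a Tuesday is Tuesday + 1 = Wednesday.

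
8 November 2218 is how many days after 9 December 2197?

7638

Dec 9, 2197 → Dec 9, 2198: 365 days.
Dec 9, 2198 → Dec 9, 2199: 365 days.
Dec 9, 2199 → Dec 9, 2200: 365 days.
Dec 9, 2200 → Dec 9, 2201: 365 days.
Dec 9, 2201 → Dec 9, 2202: 365 days.
Dec 9, 2202 → Dec 9, 2203: 365 days.
Dec 9, 2203 → Dec 9, 2204: 366 days (Feb 29, 2204 is in that span).
Dec 9, 2204 → Dec 9, 2205: 365 days.
Dec 9, 2205 → Dec 9, 2206: 365 days.
Dec 9, 2206 → Dec 9, 2207: 365 days.
Dec 9, 2207 → Dec 9, 2208: 366 days (Feb 29, 2208 is in that span).
Dec 9, 2208 → Dec 9, 2209: 365 days.
Dec 9, 2209 → Dec 9, 2210: 365 days.
Dec 9, 2210 → Dec 9, 2211: 365 days.
Dec 9, 2211 → Dec 9, 2212: 366 days (Feb 29, 2212 is in that span).
Dec 9, 2212 → Dec 9, 2213: 365 days.
Dec 9, 2213 → Dec 9, 2214: 365 days.
Dec 9, 2214 → Dec 9, 2215: 365 days.
Dec 9, 2215 → Dec 9, 2216: 366 days (Feb 29, 2216 is in that span).
Dec 9, 2216 → Dec 9, 2217: 365 days.
Dec 9, 2217 → Jan 9, 2218: 31 days (December has 31).
Jan 9, 2218 → Feb 9, 2218: 31 days (January has 31).
Feb 9, 2218 → Mar 9, 2218: 28 days (February has 28).
Mar 9, 2218 → Apr 9, 2218: 31 days (March has 31).
Apr 9, 2218 → May 9, 2218: 30 days (April has 30).
May 9, 2218 → Jun 9, 2218: 31 days (May has 31).
Jun 9, 2218 → Jul 9, 2218: 30 days (June has 30).
Jul 9, 2218 → Aug 9, 2218: 31 days (July has 31).
Aug 9, 2218 → Sep 9, 2218: 31 days (August has 31).
Sep 9, 2218 → Oct 9, 2218: 30 days (September has 30).
Oct 9, 2218 → Nov 8, 2218: 30 days.
Total: 7638 days.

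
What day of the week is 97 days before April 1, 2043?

Thursday

First find the weekday of Apr 1, 2043. Doomsday rule: the anchor day for the 2000s is Tuesday. For year 43: 43÷12 = 3 r 7, and 7÷4 = 1, so 3+7+1 = 11.
Tuesday + 11 ≡ Saturday — that's 2043's doomsday.
In April the doomsday date is Apr 4.
Apr 1 is 3 days before Apr 4; 3 mod 7 = 3, so Saturday − 3 = Wednesday.
97 mod 7 = 6, so 97 days before a Wednesday is Wednesday − 6 = Thursday.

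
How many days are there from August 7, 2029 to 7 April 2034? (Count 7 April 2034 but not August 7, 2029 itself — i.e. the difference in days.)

Aug 7, 2029 → Aug 7, 2030: 365 days.
Aug 7, 2030 → Aug 7, 2031: 365 days.
Aug 7, 2031 → Aug 7, 2032: 366 days (Feb 29, 2032 is in that span).
Aug 7, 2032 → Aug 7, 2033: 365 days.
Aug 7, 2033 → Sep 7, 2033: 31 days (August has 31).
Sep 7, 2033 → Oct 7, 2033: 30 days (September has 30).
Oct 7, 2033 → Nov 7, 2033: 31 days (October has 31).
Nov 7, 2033 → Dec 7, 2033: 30 days (November has 30).
Dec 7, 2033 → Jan 7, 2034: 31 days (December has 31).
Jan 7, 2034 → Feb 7, 2034: 31 days (January has 31).
Feb 7, 2034 → Mar 7, 2034: 28 days (February has 28).
Mar 7, 2034 → Apr 7, 2034: 31 days.
Total: 1704 days.

1704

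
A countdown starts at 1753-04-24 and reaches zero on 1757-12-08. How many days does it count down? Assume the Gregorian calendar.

1689

Apr 24, 1753 → Apr 24, 1754: 365 days.
Apr 24, 1754 → Apr 24, 1755: 365 days.
Apr 24, 1755 → Apr 24, 1756: 366 days (Feb 29, 1756 is in that span).
Apr 24, 1756 → Apr 24, 1757: 365 days.
Apr 24, 1757 → May 24, 1757: 30 days (April has 30).
May 24, 1757 → Jun 24, 1757: 31 days (May has 31).
Jun 24, 1757 → Jul 24, 1757: 30 days (June has 30).
Jul 24, 1757 → Aug 24, 1757: 31 days (July has 31).
Aug 24, 1757 → Sep 24, 1757: 31 days (August has 31).
Sep 24, 1757 → Oct 24, 1757: 30 days (September has 30).
Oct 24, 1757 → Nov 24, 1757: 31 days (October has 31).
Nov 24, 1757 → Dec 8, 1757: 14 days.
Total: 1689 days.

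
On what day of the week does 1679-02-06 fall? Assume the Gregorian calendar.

Doomsday rule: the anchor day for the 1600s is Tuesday. For year 79: 79÷12 = 6 r 7, and 7÷4 = 1, so 6+7+1 = 14.
Tuesday + 14 ≡ Tuesday — that's 1679's doomsday.
In February the doomsday date is Feb 28 (1679 is not a leap year).
Feb 6 is 22 days before Feb 28; 22 mod 7 = 1, so Tuesday − 1 = Monday.

Monday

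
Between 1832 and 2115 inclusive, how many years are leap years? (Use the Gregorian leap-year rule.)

69

Multiples of 4 in [1832,2115]: 71.
Of those, multiples of 100: 3 (not leap unless ÷400).
Multiples of 400: 1.
Leap years = 71 − 3 + 1 = 69.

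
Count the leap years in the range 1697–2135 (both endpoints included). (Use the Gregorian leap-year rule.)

105

Multiples of 4 in [1697,2135]: 109.
Of those, multiples of 100: 5 (not leap unless ÷400).
Multiples of 400: 1.
Leap years = 109 − 5 + 1 = 105.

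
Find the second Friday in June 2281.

June 1, 2281 is a Wednesday.
The first Friday is therefore June 3 (2 days later).
The second Friday is 3 + 1×7 = June 10.

June 10, 2281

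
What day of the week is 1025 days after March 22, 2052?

Monday

First find the weekday of Mar 22, 2052. Doomsday rule: the anchor day for the 2000s is Tuesday. For year 52: 52÷12 = 4 r 4, and 4÷4 = 1, so 4+4+1 = 9.
Tuesday + 9 ≡ Thursday — that's 2052's doomsday.
In March the doomsday date is Mar 14.
Mar 22 is 8 days after Mar 14; 8 mod 7 = 1, so Thursday + 1 = Friday.
1025 mod 7 = 3, so 1025 days after a Friday is Friday + 3 = Monday.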